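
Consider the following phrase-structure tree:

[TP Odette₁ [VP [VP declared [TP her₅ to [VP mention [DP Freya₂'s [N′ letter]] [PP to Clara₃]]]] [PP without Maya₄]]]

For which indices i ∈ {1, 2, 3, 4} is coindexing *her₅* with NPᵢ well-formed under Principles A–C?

{4}

*her* is a pronoun, so Principle B applies: it must be free in its binding domain.
Binding domain of *her₅*: the matrix TP, whose subject is Odette₁.
*Odette₁* c-commands the pronoun within its binding domain → coindexation would violate Principle B.
*Freya₂*: the pronoun c-commands this R-expression → coindexation would violate Principle C on *Freya₂*.
*Clara₃*: the pronoun c-commands this R-expression → coindexation would violate Principle C on *Clara₃*.
*Maya₄* and the pronoun do not c-command one another → neither Principle B nor Principle C is at stake; coindexation permitted.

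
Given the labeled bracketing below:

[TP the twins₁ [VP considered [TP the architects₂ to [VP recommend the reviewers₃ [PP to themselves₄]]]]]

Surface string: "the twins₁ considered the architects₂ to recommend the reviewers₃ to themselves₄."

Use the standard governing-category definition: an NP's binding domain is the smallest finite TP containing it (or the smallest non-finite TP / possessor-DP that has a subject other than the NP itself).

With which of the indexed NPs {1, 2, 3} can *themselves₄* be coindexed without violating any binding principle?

{2, 3}

*themselves* is an anaphor, so Principle A applies: it must be bound in its binding domain.
Binding domain of *themselves₄*: the embedded TP, whose subject is the architects₂.
*the twins₁* c-commands the anaphor but is outside its binding domain → cannot satisfy Principle A.
*the architects₂* c-commands the anaphor within its binding domain → licit binder.
*the reviewers₃* c-commands the anaphor within its binding domain → licit binder.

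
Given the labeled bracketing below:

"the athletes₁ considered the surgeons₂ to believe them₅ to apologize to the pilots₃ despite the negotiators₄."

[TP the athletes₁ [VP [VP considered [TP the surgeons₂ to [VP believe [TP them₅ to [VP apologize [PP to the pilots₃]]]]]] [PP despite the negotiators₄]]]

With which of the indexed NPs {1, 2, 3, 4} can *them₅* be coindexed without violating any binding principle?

{1, 4}

*them* is a pronoun, so Principle B applies: it must be free in its binding domain.
Binding domain of *them₅*: the embedded TP, whose subject is the surgeons₂.
*the athletes₁* c-commands the pronoun but from outside its binding domain, and is not c-commanded by it → coindexation permitted.
*the surgeons₂* c-commands the pronoun within its binding domain → coindexation would violate Principle B.
*the pilots₃*: the pronoun c-commands this R-expression → coindexation would violate Principle C on *the pilots₃*.
*the negotiators₄* and the pronoun do not c-command one another → neither Principle B nor Principle C is at stake; coindexation permitted.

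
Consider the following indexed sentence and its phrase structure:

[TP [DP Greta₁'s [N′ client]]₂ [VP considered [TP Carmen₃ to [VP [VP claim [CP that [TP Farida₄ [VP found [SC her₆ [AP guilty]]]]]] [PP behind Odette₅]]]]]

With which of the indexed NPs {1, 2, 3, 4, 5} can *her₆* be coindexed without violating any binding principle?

{1, 2, 3, 5}

*her* is a pronoun, so Principle B applies: it must be free in its binding domain.
Binding domain of *her₆*: the embedded TP, whose subject is Farida₄.
*Greta₁* and the pronoun do not c-command one another → neither Principle B nor Principle C is at stake; coindexation permitted.
*[Greta₁'s client]₂* c-commands the pronoun but from outside its binding domain, and is not c-commanded by it → coindexation permitted.
*Carmen₃* c-commands the pronoun but from outside its binding domain, and is not c-commanded by it → coindexation permitted.
*Farida₄* c-commands the pronoun within its binding domain → coindexation would violate Principle B.
*Odette₅* and the pronoun do not c-command one another → neither Principle B nor Principle C is at stake; coindexation permitted.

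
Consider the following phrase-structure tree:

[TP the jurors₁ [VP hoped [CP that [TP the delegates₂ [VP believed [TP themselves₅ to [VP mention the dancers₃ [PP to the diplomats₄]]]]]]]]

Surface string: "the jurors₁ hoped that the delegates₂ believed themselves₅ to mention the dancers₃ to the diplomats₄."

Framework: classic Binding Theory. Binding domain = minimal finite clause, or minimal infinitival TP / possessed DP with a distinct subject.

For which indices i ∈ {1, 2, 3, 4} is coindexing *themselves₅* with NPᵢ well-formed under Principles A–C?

{2}

*themselves* is an anaphor, so Principle A applies: it must be bound in its binding domain.
Binding domain of *themselves₅*: the embedded TP, whose subject is the delegates₂.
*the jurors₁* c-commands the anaphor but is outside its binding domain → cannot satisfy Principle A.
*the delegates₂* c-commands the anaphor within its binding domain → licit binder.
*the dancers₃* does not c-command the anaphor → cannot bind it.
*the diplomats₄* does not c-command the anaphor → cannot bind it.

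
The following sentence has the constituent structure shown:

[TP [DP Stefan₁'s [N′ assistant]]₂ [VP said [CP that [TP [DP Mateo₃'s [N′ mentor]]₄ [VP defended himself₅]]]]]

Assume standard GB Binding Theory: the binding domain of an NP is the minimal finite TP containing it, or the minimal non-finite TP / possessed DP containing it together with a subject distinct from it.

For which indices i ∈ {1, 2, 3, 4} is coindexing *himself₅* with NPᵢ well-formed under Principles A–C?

{4}

*himself* is an anaphor, so Principle A applies: it must be bound in its binding domain.
Binding domain of *himself₅*: the embedded TP, whose subject is [Mateo₃'s mentor]₄.
*Stefan₁* does not c-command the anaphor → cannot bind it.
*[Stefan₁'s assistant]₂* c-commands the anaphor but is outside its binding domain → cannot satisfy Principle A.
*Mateo₃* does not c-command the anaphor → cannot bind it.
*[Mateo₃'s mentor]₄* c-commands the anaphor within its binding domain → licit binder.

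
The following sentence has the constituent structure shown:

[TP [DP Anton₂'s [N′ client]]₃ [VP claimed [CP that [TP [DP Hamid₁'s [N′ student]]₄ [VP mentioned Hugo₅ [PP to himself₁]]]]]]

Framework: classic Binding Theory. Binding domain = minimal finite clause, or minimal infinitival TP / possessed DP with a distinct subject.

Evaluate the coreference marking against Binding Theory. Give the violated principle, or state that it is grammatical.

The two coindexed NPs are *Hamid₁* and *himself₁*.
*himself₁* is an anaphor. Principle A requires it to be bound within its binding domain — the embedded TP, whose subject is [Hamid₁'s student]₄.
Within that domain it is c-commanded by *[Hamid₁'s student]₄*, *Hugo₅*, none of which share its index.
*Hamid₁* does not c-command the anaphor at all.
The anaphor is unbound in its domain → Principle A violation.

Principle A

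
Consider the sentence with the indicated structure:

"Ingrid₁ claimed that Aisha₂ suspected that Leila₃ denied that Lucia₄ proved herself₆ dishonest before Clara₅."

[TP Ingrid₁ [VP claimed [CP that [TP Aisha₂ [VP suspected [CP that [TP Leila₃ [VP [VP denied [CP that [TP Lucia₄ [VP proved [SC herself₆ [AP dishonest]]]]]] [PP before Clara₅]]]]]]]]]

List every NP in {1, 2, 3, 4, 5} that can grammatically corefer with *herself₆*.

*herself* is an anaphor, so Principle A applies: it must be bound in its binding domain.
Binding domain of *herself₆*: the embedded TP, whose subject is Lucia₄.
*Ingrid₁* c-commands the anaphor but is outside its binding domain → cannot satisfy Principle A.
*Aisha₂* c-commands the anaphor but is outside its binding domain → cannot satisfy Principle A.
*Leila₃* c-commands the anaphor but is outside its binding domain → cannot satisfy Principle A.
*Lucia₄* c-commands the anaphor within its binding domain → licit binder.
*Clara₅* does not c-command the anaphor → cannot bind it.

{4}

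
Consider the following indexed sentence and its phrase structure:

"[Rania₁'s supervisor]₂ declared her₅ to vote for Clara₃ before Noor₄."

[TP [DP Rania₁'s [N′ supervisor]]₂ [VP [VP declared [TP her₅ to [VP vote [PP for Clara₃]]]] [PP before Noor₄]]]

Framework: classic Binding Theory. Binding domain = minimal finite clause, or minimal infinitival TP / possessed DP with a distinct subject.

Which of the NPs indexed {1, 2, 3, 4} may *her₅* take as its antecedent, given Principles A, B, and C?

*her* is a pronoun, so Principle B applies: it must be free in its binding domain.
Binding domain of *her₅*: the matrix TP, whose subject is [Rania₁'s supervisor]₂.
*Rania₁* and the pronoun do not c-command one another → neither Principle B nor Principle C is at stake; coindexation permitted.
*[Rania₁'s supervisor]₂* c-commands the pronoun within its binding domain → coindexation would violate Principle B.
*Clara₃*: the pronoun c-commands this R-expression → coindexation would violate Principle C on *Clara₃*.
*Noor₄* and the pronoun do not c-command one another → neither Principle B nor Principle C is at stake; coindexation permitted.

{1, 4}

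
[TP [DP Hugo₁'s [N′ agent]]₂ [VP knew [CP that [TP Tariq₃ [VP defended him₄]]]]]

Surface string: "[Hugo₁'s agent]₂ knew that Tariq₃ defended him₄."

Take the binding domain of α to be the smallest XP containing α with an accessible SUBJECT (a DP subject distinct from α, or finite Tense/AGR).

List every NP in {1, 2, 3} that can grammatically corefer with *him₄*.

{1, 2}

*him* is a pronoun, so Principle B applies: it must be free in its binding domain.
Binding domain of *him₄*: the embedded TP, whose subject is Tariq₃.
*Hugo₁* and the pronoun do not c-command one another → neither Principle B nor Principle C is at stake; coindexation permitted.
*[Hugo₁'s agent]₂* c-commands the pronoun but from outside its binding domain, and is not c-commanded by it → coindexation permitted.
*Tariq₃* c-commands the pronoun within its binding domain → coindexation would violate Principle B.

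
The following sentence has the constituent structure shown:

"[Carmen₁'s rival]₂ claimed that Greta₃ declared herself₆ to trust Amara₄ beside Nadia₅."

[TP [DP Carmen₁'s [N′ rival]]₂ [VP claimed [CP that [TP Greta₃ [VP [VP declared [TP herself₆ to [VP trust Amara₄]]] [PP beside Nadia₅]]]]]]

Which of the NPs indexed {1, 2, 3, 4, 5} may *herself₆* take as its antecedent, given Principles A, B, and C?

{3}

*herself* is an anaphor, so Principle A applies: it must be bound in its binding domain.
Binding domain of *herself₆*: the embedded TP, whose subject is Greta₃.
*Carmen₁* does not c-command the anaphor → cannot bind it.
*[Carmen₁'s rival]₂* c-commands the anaphor but is outside its binding domain → cannot satisfy Principle A.
*Greta₃* c-commands the anaphor within its binding domain → licit binder.
*Amara₄* does not c-command the anaphor → cannot bind it.
*Nadia₅* does not c-command the anaphor → cannot bind it.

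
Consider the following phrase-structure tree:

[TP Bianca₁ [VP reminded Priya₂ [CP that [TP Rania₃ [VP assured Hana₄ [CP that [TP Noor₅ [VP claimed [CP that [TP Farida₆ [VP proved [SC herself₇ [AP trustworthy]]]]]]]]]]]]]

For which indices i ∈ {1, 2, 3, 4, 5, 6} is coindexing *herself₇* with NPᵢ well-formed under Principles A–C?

*herself* is an anaphor, so Principle A applies: it must be bound in its binding domain.
Binding domain of *herself₇*: the embedded TP, whose subject is Farida₆.
*Bianca₁* c-commands the anaphor but is outside its binding domain → cannot satisfy Principle A.
*Priya₂* c-commands the anaphor but is outside its binding domain → cannot satisfy Principle A.
*Rania₃* c-commands the anaphor but is outside its binding domain → cannot satisfy Principle A.
*Hana₄* c-commands the anaphor but is outside its binding domain → cannot satisfy Principle A.
*Noor₅* c-commands the anaphor but is outside its binding domain → cannot satisfy Principle A.
*Farida₆* c-commands the anaphor within its binding domain → licit binder.

{6}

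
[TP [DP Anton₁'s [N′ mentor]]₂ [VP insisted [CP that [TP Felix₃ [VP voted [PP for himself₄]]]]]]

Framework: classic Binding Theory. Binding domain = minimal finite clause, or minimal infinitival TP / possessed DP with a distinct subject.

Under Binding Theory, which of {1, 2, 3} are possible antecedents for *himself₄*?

{3}

*himself* is an anaphor, so Principle A applies: it must be bound in its binding domain.
Binding domain of *himself₄*: the embedded TP, whose subject is Felix₃.
*Anton₁* does not c-command the anaphor → cannot bind it.
*[Anton₁'s mentor]₂* c-commands the anaphor but is outside its binding domain → cannot satisfy Principle A.
*Felix₃* c-commands the anaphor within its binding domain → licit binder.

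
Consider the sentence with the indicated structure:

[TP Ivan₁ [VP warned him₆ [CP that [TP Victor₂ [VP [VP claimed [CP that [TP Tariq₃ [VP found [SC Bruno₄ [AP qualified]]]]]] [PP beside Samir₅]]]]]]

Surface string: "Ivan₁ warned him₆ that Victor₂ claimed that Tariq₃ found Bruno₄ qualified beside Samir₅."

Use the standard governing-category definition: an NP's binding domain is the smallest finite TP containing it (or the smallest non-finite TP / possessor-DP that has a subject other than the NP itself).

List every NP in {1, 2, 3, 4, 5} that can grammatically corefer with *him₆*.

*him* is a pronoun, so Principle B applies: it must be free in its binding domain.
Binding domain of *him₆*: the matrix TP, whose subject is Ivan₁.
*Ivan₁* c-commands the pronoun within its binding domain → coindexation would violate Principle B.
*Victor₂*: the pronoun c-commands this R-expression → coindexation would violate Principle C on *Victor₂*.
*Tariq₃*: the pronoun c-commands this R-expression → coindexation would violate Principle C on *Tariq₃*.
*Bruno₄*: the pronoun c-commands this R-expression → coindexation would violate Principle C on *Bruno₄*.
*Samir₅*: the pronoun c-commands this R-expression → coindexation would violate Principle C on *Samir₅*.

none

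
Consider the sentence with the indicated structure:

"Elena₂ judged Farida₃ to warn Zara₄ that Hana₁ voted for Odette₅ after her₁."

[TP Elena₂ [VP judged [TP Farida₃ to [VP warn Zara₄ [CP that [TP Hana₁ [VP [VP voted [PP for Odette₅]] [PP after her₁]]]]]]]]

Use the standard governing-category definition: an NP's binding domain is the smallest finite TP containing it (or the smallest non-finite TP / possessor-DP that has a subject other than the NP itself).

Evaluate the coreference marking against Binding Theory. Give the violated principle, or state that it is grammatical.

The two coindexed NPs are *Hana₁* and *her₁*.
*her₁* is a pronoun. Its binding domain is the embedded TP, whose subject is Hana₁.
*Hana₁* c-commands it within that domain and carries the same index.
The pronoun is locally bound → Principle B violation.

Principle B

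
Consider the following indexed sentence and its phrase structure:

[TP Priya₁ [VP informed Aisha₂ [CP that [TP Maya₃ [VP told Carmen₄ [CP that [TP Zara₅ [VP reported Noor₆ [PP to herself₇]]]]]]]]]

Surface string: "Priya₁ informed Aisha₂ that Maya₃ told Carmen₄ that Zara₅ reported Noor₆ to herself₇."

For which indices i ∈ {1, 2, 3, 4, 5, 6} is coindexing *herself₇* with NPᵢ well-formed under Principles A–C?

*herself* is an anaphor, so Principle A applies: it must be bound in its binding domain.
Binding domain of *herself₇*: the embedded TP, whose subject is Zara₅.
*Priya₁* c-commands the anaphor but is outside its binding domain → cannot satisfy Principle A.
*Aisha₂* c-commands the anaphor but is outside its binding domain → cannot satisfy Principle A.
*Maya₃* c-commands the anaphor but is outside its binding domain → cannot satisfy Principle A.
*Carmen₄* c-commands the anaphor but is outside its binding domain → cannot satisfy Principle A.
*Zara₅* c-commands the anaphor within its binding domain → licit binder.
*Noor₆* c-commands the anaphor within its binding domain → licit binder.

{5, 6}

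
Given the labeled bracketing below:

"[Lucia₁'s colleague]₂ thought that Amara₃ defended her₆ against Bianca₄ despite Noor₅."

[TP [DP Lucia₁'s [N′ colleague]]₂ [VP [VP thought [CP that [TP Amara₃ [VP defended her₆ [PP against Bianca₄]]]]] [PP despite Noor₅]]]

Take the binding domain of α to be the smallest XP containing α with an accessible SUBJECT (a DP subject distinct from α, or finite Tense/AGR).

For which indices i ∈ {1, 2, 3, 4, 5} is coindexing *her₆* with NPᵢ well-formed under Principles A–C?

{1, 2, 5}

*her* is a pronoun, so Principle B applies: it must be free in its binding domain.
Binding domain of *her₆*: the embedded TP, whose subject is Amara₃.
*Lucia₁* and the pronoun do not c-command one another → neither Principle B nor Principle C is at stake; coindexation permitted.
*[Lucia₁'s colleague]₂* c-commands the pronoun but from outside its binding domain, and is not c-commanded by it → coindexation permitted.
*Amara₃* c-commands the pronoun within its binding domain → coindexation would violate Principle B.
*Bianca₄*: the pronoun c-commands this R-expression → coindexation would violate Principle C on *Bianca₄*.
*Noor₅* and the pronoun do not c-command one another → neither Principle B nor Principle C is at stake; coindexation permitted.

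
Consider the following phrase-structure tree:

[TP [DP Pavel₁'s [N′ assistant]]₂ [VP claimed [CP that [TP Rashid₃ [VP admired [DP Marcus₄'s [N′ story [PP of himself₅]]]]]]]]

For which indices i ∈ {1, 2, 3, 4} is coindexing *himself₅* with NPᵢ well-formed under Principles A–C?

{4}

*himself* is an anaphor, so Principle A applies: it must be bound in its binding domain.
Binding domain of *himself₅*: the possessed DP, whose subject is Marcus₄.
*Pavel₁* does not c-command the anaphor → cannot bind it.
*[Pavel₁'s assistant]₂* c-commands the anaphor but is outside its binding domain → cannot satisfy Principle A.
*Rashid₃* c-commands the anaphor but is outside its binding domain → cannot satisfy Principle A.
*Marcus₄* c-commands the anaphor within its binding domain → licit binder.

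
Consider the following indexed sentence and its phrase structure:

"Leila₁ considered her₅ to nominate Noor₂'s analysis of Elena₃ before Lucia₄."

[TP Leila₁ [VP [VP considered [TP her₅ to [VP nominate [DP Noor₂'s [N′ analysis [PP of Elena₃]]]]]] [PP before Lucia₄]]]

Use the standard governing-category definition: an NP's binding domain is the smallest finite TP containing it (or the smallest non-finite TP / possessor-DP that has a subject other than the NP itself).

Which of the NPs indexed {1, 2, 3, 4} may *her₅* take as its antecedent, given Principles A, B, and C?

{4}

*her* is a pronoun, so Principle B applies: it must be free in its binding domain.
Binding domain of *her₅*: the matrix TP, whose subject is Leila₁.
*Leila₁* c-commands the pronoun within its binding domain → coindexation would violate Principle B.
*Noor₂*: the pronoun c-commands this R-expression → coindexation would violate Principle C on *Noor₂*.
*Elena₃*: the pronoun c-commands this R-expression → coindexation would violate Principle C on *Elena₃*.
*Lucia₄* and the pronoun do not c-command one another → neither Principle B nor Principle C is at stake; coindexation permitted.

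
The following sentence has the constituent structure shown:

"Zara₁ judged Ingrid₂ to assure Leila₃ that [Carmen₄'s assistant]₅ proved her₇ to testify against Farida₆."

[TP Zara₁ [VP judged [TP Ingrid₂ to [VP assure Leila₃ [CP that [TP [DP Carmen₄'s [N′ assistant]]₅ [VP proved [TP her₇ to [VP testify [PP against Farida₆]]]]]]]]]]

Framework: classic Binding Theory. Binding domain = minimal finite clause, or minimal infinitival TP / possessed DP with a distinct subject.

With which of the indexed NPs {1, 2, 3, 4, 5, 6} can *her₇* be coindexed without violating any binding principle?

{1, 2, 3, 4}

*her* is a pronoun, so Principle B applies: it must be free in its binding domain.
Binding domain of *her₇*: the embedded TP, whose subject is [Carmen₄'s assistant]₅.
*Zara₁* c-commands the pronoun but from outside its binding domain, and is not c-commanded by it → coindexation permitted.
*Ingrid₂* c-commands the pronoun but from outside its binding domain, and is not c-commanded by it → coindexation permitted.
*Leila₃* c-commands the pronoun but from outside its binding domain, and is not c-commanded by it → coindexation permitted.
*Carmen₄* and the pronoun do not c-command one another → neither Principle B nor Principle C is at stake; coindexation permitted.
*[Carmen₄'s assistant]₅* c-commands the pronoun within its binding domain → coindexation would violate Principle B.
*Farida₆*: the pronoun c-commands this R-expression → coindexation would violate Principle C on *Farida₆*.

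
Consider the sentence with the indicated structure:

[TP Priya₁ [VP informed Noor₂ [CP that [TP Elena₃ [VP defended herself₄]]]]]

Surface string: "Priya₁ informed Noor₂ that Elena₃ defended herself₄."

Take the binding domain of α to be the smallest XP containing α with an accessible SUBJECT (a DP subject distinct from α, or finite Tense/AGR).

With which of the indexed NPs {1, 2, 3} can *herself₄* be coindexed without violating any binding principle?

{3}

*herself* is an anaphor, so Principle A applies: it must be bound in its binding domain.
Binding domain of *herself₄*: the embedded TP, whose subject is Elena₃.
*Priya₁* c-commands the anaphor but is outside its binding domain → cannot satisfy Principle A.
*Noor₂* c-commands the anaphor but is outside its binding domain → cannot satisfy Principle A.
*Elena₃* c-commands the anaphor within its binding domain → licit binder.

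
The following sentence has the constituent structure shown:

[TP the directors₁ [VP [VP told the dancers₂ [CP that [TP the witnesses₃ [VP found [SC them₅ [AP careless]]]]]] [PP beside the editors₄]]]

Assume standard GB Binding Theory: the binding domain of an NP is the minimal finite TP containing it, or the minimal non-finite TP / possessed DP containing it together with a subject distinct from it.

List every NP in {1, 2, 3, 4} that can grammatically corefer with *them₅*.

*them* is a pronoun, so Principle B applies: it must be free in its binding domain.
Binding domain of *them₅*: the embedded TP, whose subject is the witnesses₃.
*the directors₁* c-commands the pronoun but from outside its binding domain, and is not c-commanded by it → coindexation permitted.
*the dancers₂* c-commands the pronoun but from outside its binding domain, and is not c-commanded by it → coindexation permitted.
*the witnesses₃* c-commands the pronoun within its binding domain → coindexation would violate Principle B.
*the editors₄* and the pronoun do not c-command one another → neither Principle B nor Principle C is at stake; coindexation permitted.

{1, 2, 4}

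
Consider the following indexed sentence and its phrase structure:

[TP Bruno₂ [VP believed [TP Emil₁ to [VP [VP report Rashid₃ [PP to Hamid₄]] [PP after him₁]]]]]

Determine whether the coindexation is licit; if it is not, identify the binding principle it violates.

The two coindexed NPs are *Emil₁* and *him₁*.
*him₁* is a pronoun. Its binding domain is the embedded TP, whose subject is Emil₁.
*Emil₁* c-commands it within that domain and carries the same index.
The pronoun is locally bound → Principle B violation.

Principle B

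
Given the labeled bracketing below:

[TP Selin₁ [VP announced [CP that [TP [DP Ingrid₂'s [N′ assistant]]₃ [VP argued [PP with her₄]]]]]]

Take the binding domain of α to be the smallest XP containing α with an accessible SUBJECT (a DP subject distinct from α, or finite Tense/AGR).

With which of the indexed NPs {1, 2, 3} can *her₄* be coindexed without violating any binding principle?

{1, 2}

*her* is a pronoun, so Principle B applies: it must be free in its binding domain.
Binding domain of *her₄*: the embedded TP, whose subject is [Ingrid₂'s assistant]₃.
*Selin₁* c-commands the pronoun but from outside its binding domain, and is not c-commanded by it → coindexation permitted.
*Ingrid₂* and the pronoun do not c-command one another → neither Principle B nor Principle C is at stake; coindexation permitted.
*[Ingrid₂'s assistant]₃* c-commands the pronoun within its binding domain → coindexation would violate Principle B.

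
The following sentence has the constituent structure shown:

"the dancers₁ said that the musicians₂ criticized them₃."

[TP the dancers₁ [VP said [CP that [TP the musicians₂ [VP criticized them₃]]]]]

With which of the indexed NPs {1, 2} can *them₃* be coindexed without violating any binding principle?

{1}

*them* is a pronoun, so Principle B applies: it must be free in its binding domain.
Binding domain of *them₃*: the embedded TP, whose subject is the musicians₂.
*the dancers₁* c-commands the pronoun but from outside its binding domain, and is not c-commanded by it → coindexation permitted.
*the musicians₂* c-commands the pronoun within its binding domain → coindexation would violate Principle B.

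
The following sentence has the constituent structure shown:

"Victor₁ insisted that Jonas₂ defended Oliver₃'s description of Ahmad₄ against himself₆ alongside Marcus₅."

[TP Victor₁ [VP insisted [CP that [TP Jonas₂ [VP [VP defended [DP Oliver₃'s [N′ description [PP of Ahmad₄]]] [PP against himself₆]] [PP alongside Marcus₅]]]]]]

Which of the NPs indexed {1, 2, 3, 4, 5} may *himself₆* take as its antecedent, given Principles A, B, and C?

*himself* is an anaphor, so Principle A applies: it must be bound in its binding domain.
Binding domain of *himself₆*: the embedded TP, whose subject is Jonas₂.
*Victor₁* c-commands the anaphor but is outside its binding domain → cannot satisfy Principle A.
*Jonas₂* c-commands the anaphor within its binding domain → licit binder.
*Oliver₃* does not c-command the anaphor → cannot bind it.
*Ahmad₄* does not c-command the anaphor → cannot bind it.
*Marcus₅* does not c-command the anaphor → cannot bind it.

{2}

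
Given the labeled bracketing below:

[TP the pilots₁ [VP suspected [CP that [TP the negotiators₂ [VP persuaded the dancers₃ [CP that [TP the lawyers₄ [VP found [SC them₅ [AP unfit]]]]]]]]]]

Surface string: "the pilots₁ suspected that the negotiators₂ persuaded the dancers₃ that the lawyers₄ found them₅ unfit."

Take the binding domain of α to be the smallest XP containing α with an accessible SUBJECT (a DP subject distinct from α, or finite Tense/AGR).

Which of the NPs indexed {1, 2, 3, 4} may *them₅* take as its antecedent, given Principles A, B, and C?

*them* is a pronoun, so Principle B applies: it must be free in its binding domain.
Binding domain of *them₅*: the embedded TP, whose subject is the lawyers₄.
*the pilots₁* c-commands the pronoun but from outside its binding domain, and is not c-commanded by it → coindexation permitted.
*the negotiators₂* c-commands the pronoun but from outside its binding domain, and is not c-commanded by it → coindexation permitted.
*the dancers₃* c-commands the pronoun but from outside its binding domain, and is not c-commanded by it → coindexation permitted.
*the lawyers₄* c-commands the pronoun within its binding domain → coindexation would violate Principle B.

{1, 2, 3}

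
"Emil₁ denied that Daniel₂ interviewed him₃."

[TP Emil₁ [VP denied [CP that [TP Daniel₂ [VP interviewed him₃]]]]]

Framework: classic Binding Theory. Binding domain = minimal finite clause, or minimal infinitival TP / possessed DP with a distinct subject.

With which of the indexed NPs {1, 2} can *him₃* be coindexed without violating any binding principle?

*him* is a pronoun, so Principle B applies: it must be free in its binding domain.
Binding domain of *him₃*: the embedded TP, whose subject is Daniel₂.
*Emil₁* c-commands the pronoun but from outside its binding domain, and is not c-commanded by it → coindexation permitted.
*Daniel₂* c-commands the pronoun within its binding domain → coindexation would violate Principle B.

{1}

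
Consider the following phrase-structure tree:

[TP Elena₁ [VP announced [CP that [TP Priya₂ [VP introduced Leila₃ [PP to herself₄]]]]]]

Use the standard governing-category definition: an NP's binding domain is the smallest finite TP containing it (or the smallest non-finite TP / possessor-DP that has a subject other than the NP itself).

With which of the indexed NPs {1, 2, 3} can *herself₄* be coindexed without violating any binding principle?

*herself* is an anaphor, so Principle A applies: it must be bound in its binding domain.
Binding domain of *herself₄*: the embedded TP, whose subject is Priya₂.
*Elena₁* c-commands the anaphor but is outside its binding domain → cannot satisfy Principle A.
*Priya₂* c-commands the anaphor within its binding domain → licit binder.
*Leila₃* c-commands the anaphor within its binding domain → licit binder.

{2, 3}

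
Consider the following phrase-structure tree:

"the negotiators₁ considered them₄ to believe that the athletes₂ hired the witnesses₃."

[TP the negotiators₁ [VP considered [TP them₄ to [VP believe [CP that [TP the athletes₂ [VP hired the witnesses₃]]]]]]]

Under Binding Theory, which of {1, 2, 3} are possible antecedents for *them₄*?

none

*them* is a pronoun, so Principle B applies: it must be free in its binding domain.
Binding domain of *them₄*: the matrix TP, whose subject is the negotiators₁.
*the negotiators₁* c-commands the pronoun within its binding domain → coindexation would violate Principle B.
*the athletes₂*: the pronoun c-commands this R-expression → coindexation would violate Principle C on *the athletes₂*.
*the witnesses₃*: the pronoun c-commands this R-expression → coindexation would violate Principle C on *the witnesses₃*.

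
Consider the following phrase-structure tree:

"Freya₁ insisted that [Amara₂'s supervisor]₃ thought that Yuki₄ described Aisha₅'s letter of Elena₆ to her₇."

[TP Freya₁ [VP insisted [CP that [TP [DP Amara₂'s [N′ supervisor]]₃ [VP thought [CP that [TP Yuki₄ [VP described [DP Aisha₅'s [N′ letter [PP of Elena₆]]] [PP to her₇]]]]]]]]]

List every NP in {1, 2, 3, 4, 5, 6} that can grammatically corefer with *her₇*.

*her* is a pronoun, so Principle B applies: it must be free in its binding domain.
Binding domain of *her₇*: the embedded TP, whose subject is Yuki₄.
*Freya₁* c-commands the pronoun but from outside its binding domain, and is not c-commanded by it → coindexation permitted.
*Amara₂* and the pronoun do not c-command one another → neither Principle B nor Principle C is at stake; coindexation permitted.
*[Amara₂'s supervisor]₃* c-commands the pronoun but from outside its binding domain, and is not c-commanded by it → coindexation permitted.
*Yuki₄* c-commands the pronoun within its binding domain → coindexation would violate Principle B.
*Aisha₅* and the pronoun do not c-command one another → neither Principle B nor Principle C is at stake; coindexation permitted.
*Elena₆* and the pronoun do not c-command one another → neither Principle B nor Principle C is at stake; coindexation permitted.

{1, 2, 3, 5, 6}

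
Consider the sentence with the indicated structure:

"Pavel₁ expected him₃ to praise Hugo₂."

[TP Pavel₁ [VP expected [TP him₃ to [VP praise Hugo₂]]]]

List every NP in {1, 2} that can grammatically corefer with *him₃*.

*him* is a pronoun, so Principle B applies: it must be free in its binding domain.
Binding domain of *him₃*: the matrix TP, whose subject is Pavel₁.
*Pavel₁* c-commands the pronoun within its binding domain → coindexation would violate Principle B.
*Hugo₂*: the pronoun c-commands this R-expression → coindexation would violate Principle C on *Hugo₂*.

none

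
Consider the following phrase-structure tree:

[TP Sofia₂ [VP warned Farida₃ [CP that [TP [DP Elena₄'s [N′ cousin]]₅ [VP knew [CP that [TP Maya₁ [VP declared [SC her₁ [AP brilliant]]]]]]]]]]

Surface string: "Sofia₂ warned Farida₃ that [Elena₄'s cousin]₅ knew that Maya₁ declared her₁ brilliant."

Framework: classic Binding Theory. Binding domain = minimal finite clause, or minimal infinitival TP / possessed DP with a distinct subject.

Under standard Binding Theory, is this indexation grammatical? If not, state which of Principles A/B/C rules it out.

Principle B

The two coindexed NPs are *Maya₁* and *her₁*.
*her₁* is a pronoun. Its binding domain is the embedded TP, whose subject is Maya₁.
*Maya₁* c-commands it within that domain and carries the same index.
The pronoun is locally bound → Principle B violation.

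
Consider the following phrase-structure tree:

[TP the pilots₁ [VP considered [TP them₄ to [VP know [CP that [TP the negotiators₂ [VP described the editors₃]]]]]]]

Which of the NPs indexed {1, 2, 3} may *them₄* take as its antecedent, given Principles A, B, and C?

none

*them* is a pronoun, so Principle B applies: it must be free in its binding domain.
Binding domain of *them₄*: the matrix TP, whose subject is the pilots₁.
*the pilots₁* c-commands the pronoun within its binding domain → coindexation would violate Principle B.
*the negotiators₂*: the pronoun c-commands this R-expression → coindexation would violate Principle C on *the negotiators₂*.
*the editors₃*: the pronoun c-commands this R-expression → coindexation would violate Principle C on *the editors₃*.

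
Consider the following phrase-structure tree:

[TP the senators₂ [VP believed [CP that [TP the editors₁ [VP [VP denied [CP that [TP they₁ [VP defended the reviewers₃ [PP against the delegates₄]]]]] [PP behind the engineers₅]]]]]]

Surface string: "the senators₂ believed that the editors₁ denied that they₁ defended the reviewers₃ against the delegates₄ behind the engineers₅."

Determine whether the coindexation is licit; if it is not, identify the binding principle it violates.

The two coindexed NPs are *the editors₁* and *they₁*.
*they₁* is a pronoun; nothing c-commands it within its binding domain (the embedded TP.), so Principle B holds trivially.
*the editors₁* is an R-expression; *they₁* does not c-command it, and no other NP shares its index, so Principle C is satisfied.
All principles are respected.

grammatical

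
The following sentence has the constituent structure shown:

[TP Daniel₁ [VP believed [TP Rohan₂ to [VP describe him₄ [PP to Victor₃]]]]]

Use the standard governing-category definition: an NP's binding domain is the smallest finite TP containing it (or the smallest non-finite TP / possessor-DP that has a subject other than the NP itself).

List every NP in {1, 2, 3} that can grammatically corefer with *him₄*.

{1}

*him* is a pronoun, so Principle B applies: it must be free in its binding domain.
Binding domain of *him₄*: the embedded TP, whose subject is Rohan₂.
*Daniel₁* c-commands the pronoun but from outside its binding domain, and is not c-commanded by it → coindexation permitted.
*Rohan₂* c-commands the pronoun within its binding domain → coindexation would violate Principle B.
*Victor₃*: the pronoun c-commands this R-expression → coindexation would violate Principle C on *Victor₃*.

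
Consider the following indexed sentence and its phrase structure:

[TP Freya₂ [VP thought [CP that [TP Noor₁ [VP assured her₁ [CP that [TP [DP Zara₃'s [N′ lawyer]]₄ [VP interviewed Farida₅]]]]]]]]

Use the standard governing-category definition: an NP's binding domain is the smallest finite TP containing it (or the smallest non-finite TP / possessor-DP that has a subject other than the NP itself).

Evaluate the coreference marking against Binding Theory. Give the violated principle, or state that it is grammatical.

The two coindexed NPs are *Noor₁* and *her₁*.
*her₁* is a pronoun. Its binding domain is the embedded TP, whose subject is Noor₁.
*Noor₁* c-commands it within that domain and carries the same index.
The pronoun is locally bound → Principle B violation.

Principle B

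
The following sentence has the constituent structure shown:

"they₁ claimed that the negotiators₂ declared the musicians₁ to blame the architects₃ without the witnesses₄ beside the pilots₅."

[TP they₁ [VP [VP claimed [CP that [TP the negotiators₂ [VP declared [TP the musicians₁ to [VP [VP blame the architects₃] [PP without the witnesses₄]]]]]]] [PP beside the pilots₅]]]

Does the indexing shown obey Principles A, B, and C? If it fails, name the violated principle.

The two coindexed NPs are *they₁* and *the musicians₁*.
*the musicians₁* is an R-expression. Principle C requires it to be free everywhere.
*they₁* c-commands it and carries the same index.
The R-expression is bound → Principle C violation.

Principle C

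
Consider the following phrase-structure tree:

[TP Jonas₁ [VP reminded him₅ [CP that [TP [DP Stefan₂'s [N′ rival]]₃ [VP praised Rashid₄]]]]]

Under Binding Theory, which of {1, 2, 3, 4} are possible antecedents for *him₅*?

*him* is a pronoun, so Principle B applies: it must be free in its binding domain.
Binding domain of *him₅*: the matrix TP, whose subject is Jonas₁.
*Jonas₁* c-commands the pronoun within its binding domain → coindexation would violate Principle B.
*Stefan₂*: the pronoun c-commands this R-expression → coindexation would violate Principle C on *Stefan₂*.
*[Stefan₂'s rival]₃*: the pronoun c-commands this R-expression → coindexation would violate Principle C on *[Stefan₂'s rival]₃*.
*Rashid₄*: the pronoun c-commands this R-expression → coindexation would violate Principle C on *Rashid₄*.

none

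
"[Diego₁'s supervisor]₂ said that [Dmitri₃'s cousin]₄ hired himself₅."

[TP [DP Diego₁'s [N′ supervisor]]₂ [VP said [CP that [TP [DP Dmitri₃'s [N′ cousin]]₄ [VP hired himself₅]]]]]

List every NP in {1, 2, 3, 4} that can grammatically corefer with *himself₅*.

*himself* is an anaphor, so Principle A applies: it must be bound in its binding domain.
Binding domain of *himself₅*: the embedded TP, whose subject is [Dmitri₃'s cousin]₄.
*Diego₁* does not c-command the anaphor → cannot bind it.
*[Diego₁'s supervisor]₂* c-commands the anaphor but is outside its binding domain → cannot satisfy Principle A.
*Dmitri₃* does not c-command the anaphor → cannot bind it.
*[Dmitri₃'s cousin]₄* c-commands the anaphor within its binding domain → licit binder.

{4}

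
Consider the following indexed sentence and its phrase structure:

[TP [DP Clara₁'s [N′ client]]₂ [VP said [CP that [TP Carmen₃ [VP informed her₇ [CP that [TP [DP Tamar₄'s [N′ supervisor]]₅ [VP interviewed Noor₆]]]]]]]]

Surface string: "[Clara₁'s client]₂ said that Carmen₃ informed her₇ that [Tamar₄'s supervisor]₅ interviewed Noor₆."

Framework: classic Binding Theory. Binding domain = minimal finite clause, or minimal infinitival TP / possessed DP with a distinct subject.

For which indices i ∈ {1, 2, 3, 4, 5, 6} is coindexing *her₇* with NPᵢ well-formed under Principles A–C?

{1, 2}

*her* is a pronoun, so Principle B applies: it must be free in its binding domain.
Binding domain of *her₇*: the embedded TP, whose subject is Carmen₃.
*Clara₁* and the pronoun do not c-command one another → neither Principle B nor Principle C is at stake; coindexation permitted.
*[Clara₁'s client]₂* c-commands the pronoun but from outside its binding domain, and is not c-commanded by it → coindexation permitted.
*Carmen₃* c-commands the pronoun within its binding domain → coindexation would violate Principle B.
*Tamar₄*: the pronoun c-commands this R-expression → coindexation would violate Principle C on *Tamar₄*.
*[Tamar₄'s supervisor]₅*: the pronoun c-commands this R-expression → coindexation would violate Principle C on *[Tamar₄'s supervisor]₅*.
*Noor₆*: the pronoun c-commands this R-expression → coindexation would violate Principle C on *Noor₆*.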